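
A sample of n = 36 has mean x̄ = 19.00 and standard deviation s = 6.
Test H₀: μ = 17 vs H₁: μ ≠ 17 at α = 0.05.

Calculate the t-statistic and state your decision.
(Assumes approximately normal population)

Answer: t = 2.0000, fail to reject H₀

Derivation:
df = n - 1 = 35
SE = s/√n = 6/√36 = 1.0000
t = (x̄ - μ₀)/SE = (19.00 - 17)/1.0000 = 2.0000
Critical value: t_{0.025,35} = ±2.030
p-value ≈ 0.0533
Decision: fail to reject H₀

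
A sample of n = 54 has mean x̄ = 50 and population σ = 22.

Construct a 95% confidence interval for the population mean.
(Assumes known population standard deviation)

Confidence level: 95%, α = 0.05
z_0.025 = 1.960
SE = σ/√n = 22/√54 = 2.9938
Margin of error = 1.960 × 2.9938 = 5.8678
CI: x̄ ± margin = 50 ± 5.8678
CI: (44.1322, 55.8678)

Answer: (44.1322, 55.8678)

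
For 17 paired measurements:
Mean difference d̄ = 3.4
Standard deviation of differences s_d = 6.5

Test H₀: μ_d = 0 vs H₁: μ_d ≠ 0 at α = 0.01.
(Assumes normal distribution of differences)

df = n - 1 = 16
SE = s_d/√n = 6.5/√17 = 1.5765
t = d̄/SE = 3.4/1.5765 = 2.1567
Critical value: t_{0.005,16} = ±2.921
p-value ≈ 0.0466
Decision: fail to reject H₀

Answer: t = 2.1567, fail to reject H₀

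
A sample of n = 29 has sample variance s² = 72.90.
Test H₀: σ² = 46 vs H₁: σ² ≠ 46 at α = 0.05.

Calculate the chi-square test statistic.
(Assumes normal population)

df = n - 1 = 28
χ² = (n-1)s²/σ₀² = 28×72.90/46 = 44.3739
Critical values: χ²_{0.975,28} = 15.308, χ²_{0.025,28} = 44.461
Rejection region: χ² < 15.308 or χ² > 44.461
Decision: fail to reject H₀

Answer: χ² = 44.3739, fail to reject H₀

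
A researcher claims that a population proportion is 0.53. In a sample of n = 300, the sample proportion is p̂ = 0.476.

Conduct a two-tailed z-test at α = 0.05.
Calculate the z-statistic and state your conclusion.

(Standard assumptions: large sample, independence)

H₀: p = 0.53, H₁: p ≠ 0.53
Standard error: SE = √(p₀(1-p₀)/n) = √(0.53×0.47/300) = 0.028816
z-statistic: z = (p̂ - p₀)/SE = (0.476 - 0.53)/0.028816 = -1.8740
Critical value: z_0.025 = ±1.960
p-value = 0.0609
Decision: fail to reject H₀ at α = 0.05

Answer: z = -1.8740, fail to reject H₀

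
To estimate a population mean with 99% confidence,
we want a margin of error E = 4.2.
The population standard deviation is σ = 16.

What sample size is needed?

z_0.005 = 2.576
n = (z×σ/E)² = (2.576×16/4.2)²
n = 96.3015
Round up: n = 97

Answer: n = 97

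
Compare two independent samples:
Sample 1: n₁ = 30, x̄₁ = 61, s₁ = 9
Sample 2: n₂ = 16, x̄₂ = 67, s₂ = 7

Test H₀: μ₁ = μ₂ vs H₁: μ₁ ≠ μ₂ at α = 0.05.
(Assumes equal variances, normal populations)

Answer: t = -2.3151, reject H₀

Derivation:
Pooled variance: s²_p = [29×9² + 15×7²]/(44) = 70.0909
s_p = 8.3720
SE = s_p×√(1/n₁ + 1/n₂) = 8.3720×√(1/30 + 1/16) = 2.5917
t = (x̄₁ - x̄₂)/SE = (61 - 67)/2.5917 = -2.3151
df = 44, t-critical = ±2.015
Decision: reject H₀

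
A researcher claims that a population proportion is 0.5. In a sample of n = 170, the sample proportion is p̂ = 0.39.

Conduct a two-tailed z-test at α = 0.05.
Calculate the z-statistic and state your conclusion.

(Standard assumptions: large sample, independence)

H₀: p = 0.5, H₁: p ≠ 0.5
Standard error: SE = √(p₀(1-p₀)/n) = √(0.5×0.5/170) = 0.038348
z-statistic: z = (p̂ - p₀)/SE = (0.39 - 0.5)/0.038348 = -2.8685
Critical value: z_0.025 = ±1.960
p-value = 0.0041
Decision: reject H₀ at α = 0.05

Answer: z = -2.8685, reject H₀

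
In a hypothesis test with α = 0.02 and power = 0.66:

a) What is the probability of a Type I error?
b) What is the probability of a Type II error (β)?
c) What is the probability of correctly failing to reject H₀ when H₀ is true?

Answer: a) 0.02, b) 0.34, c) 0.98

Derivation:
a) Type I error probability = α = 0.02
b) Power = P(reject H₀ | H₁ true) = 1 - β = 0.66, so Type II error probability = β = 1 - Power = 0.34
c) P(fail to reject H₀ | H₀ true) = 1 - α = 0.98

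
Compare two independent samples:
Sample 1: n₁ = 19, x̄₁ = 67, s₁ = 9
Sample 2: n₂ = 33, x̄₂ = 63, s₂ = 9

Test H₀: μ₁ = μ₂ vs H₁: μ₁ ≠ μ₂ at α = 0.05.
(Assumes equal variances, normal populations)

Pooled variance: s²_p = [18×9² + 32×9²]/(50) = 81.0000
s_p = 9.0000
SE = s_p×√(1/n₁ + 1/n₂) = 9.0000×√(1/19 + 1/33) = 2.5919
t = (x̄₁ - x̄₂)/SE = (67 - 63)/2.5919 = 1.5433
df = 50, t-critical = ±2.009
Decision: fail to reject H₀

Answer: t = 1.5433, fail to reject H₀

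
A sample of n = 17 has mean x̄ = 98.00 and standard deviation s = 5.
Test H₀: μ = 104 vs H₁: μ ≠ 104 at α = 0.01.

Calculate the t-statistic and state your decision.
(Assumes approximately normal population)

Answer: t = -4.9476, reject H₀

Derivation:
df = n - 1 = 16
SE = s/√n = 5/√17 = 1.2127
t = (x̄ - μ₀)/SE = (98.00 - 104)/1.2127 = -4.9476
Critical value: t_{0.005,16} = ±2.921
p-value ≈ 0.0001
Decision: reject H₀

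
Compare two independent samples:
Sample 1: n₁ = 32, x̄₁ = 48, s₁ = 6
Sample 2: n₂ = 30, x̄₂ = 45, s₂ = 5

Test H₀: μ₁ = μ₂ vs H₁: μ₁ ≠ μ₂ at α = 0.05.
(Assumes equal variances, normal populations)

Answer: t = 2.1311, reject H₀

Derivation:
Pooled variance: s²_p = [31×6² + 29×5²]/(60) = 30.6833
s_p = 5.5393
SE = s_p×√(1/n₁ + 1/n₂) = 5.5393×√(1/32 + 1/30) = 1.4077
t = (x̄₁ - x̄₂)/SE = (48 - 45)/1.4077 = 2.1311
df = 60, t-critical = ±2.000
Decision: reject H₀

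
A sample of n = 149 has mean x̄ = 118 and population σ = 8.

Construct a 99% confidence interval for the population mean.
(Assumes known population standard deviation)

Answer: (116.3117, 119.6883)

Derivation:
Confidence level: 99%, α = 0.01
z_0.005 = 2.576
SE = σ/√n = 8/√149 = 0.6554
Margin of error = 2.576 × 0.6554 = 1.6883
CI: x̄ ± margin = 118 ± 1.6883
CI: (116.3117, 119.6883)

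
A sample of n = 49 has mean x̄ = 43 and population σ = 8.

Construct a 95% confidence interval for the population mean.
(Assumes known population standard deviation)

Answer: (40.7599, 45.2401)

Derivation:
Confidence level: 95%, α = 0.05
z_0.025 = 1.960
SE = σ/√n = 8/√49 = 1.1429
Margin of error = 1.960 × 1.1429 = 2.2401
CI: x̄ ± margin = 43 ± 2.2401
CI: (40.7599, 45.2401)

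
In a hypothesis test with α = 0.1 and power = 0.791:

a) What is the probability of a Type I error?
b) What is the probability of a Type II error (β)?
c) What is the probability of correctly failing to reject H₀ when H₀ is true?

a) Type I error probability = α = 0.1
b) Power = P(reject H₀ | H₁ true) = 1 - β = 0.791, so Type II error probability = β = 1 - Power = 0.209
c) P(fail to reject H₀ | H₀ true) = 1 - α = 0.9

Answer: a) 0.1, b) 0.209, c) 0.9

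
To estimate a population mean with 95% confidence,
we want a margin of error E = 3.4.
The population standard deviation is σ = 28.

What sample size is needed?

z_0.025 = 1.960
n = (z×σ/E)² = (1.960×28/3.4)²
n = 260.5376
Round up: n = 261

Answer: n = 261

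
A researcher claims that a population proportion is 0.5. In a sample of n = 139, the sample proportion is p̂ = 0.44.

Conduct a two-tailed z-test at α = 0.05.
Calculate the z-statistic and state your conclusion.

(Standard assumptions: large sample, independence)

H₀: p = 0.5, H₁: p ≠ 0.5
Standard error: SE = √(p₀(1-p₀)/n) = √(0.5×0.5/139) = 0.042409
z-statistic: z = (p̂ - p₀)/SE = (0.44 - 0.5)/0.042409 = -1.4148
Critical value: z_0.025 = ±1.960
p-value = 0.1571
Decision: fail to reject H₀ at α = 0.05

Answer: z = -1.4148, fail to reject H₀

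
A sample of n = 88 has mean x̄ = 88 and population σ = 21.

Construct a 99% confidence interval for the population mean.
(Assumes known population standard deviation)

Answer: (82.2334, 93.7666)

Derivation:
Confidence level: 99%, α = 0.01
z_0.005 = 2.576
SE = σ/√n = 21/√88 = 2.2386
Margin of error = 2.576 × 2.2386 = 5.7666
CI: x̄ ± margin = 88 ± 5.7666
CI: (82.2334, 93.7666)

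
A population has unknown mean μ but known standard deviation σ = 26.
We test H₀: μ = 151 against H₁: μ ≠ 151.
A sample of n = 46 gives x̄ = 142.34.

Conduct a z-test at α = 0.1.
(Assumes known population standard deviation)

Standard error: SE = σ/√n = 26/√46 = 3.8335
z-statistic: z = (x̄ - μ₀)/SE = (142.34 - 151)/3.8335 = -2.2590
Critical value: ±1.645
p-value = 0.0239
Decision: reject H₀

Answer: z = -2.2590, reject H₀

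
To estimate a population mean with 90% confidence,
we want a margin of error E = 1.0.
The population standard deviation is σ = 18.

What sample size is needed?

Answer: n = 877

Derivation:
z_0.05 = 1.645
n = (z×σ/E)² = (1.645×18/1.0)²
n = 876.7521
Round up: n = 877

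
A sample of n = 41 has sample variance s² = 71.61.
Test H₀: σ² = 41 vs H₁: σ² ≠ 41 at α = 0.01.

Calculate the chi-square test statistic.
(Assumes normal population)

df = n - 1 = 40
χ² = (n-1)s²/σ₀² = 40×71.61/41 = 69.8634
Critical values: χ²_{0.995,40} = 20.707, χ²_{0.005,40} = 66.766
Rejection region: χ² < 20.707 or χ² > 66.766
Decision: reject H₀

Answer: χ² = 69.8634, reject H₀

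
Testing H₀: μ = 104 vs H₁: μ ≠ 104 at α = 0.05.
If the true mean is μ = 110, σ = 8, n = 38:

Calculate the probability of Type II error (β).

SE = σ/√n = 8/√38 = 1.2978
Critical values: μ₀ ± z_0.025×SE = 104 ± 1.960×1.2978
Acceptance region: (101.4563, 106.5437)
Under H₁ (μ = 110): z_high = (106.5437 - 110)/1.2978 = -2.6632, z_low = (101.4563 - 110)/1.2978 = -6.5832
β = P(not reject | H₁) = Φ(-2.6632) - Φ(-6.5832) ≈ 0.0039

Answer: β ≈ 0.0039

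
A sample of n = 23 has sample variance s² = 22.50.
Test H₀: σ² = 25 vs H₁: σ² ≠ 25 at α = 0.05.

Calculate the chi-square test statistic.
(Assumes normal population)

df = n - 1 = 22
χ² = (n-1)s²/σ₀² = 22×22.50/25 = 19.8000
Critical values: χ²_{0.975,22} = 10.982, χ²_{0.025,22} = 36.781
Rejection region: χ² < 10.982 or χ² > 36.781
Decision: fail to reject H₀

Answer: χ² = 19.8000, fail to reject H₀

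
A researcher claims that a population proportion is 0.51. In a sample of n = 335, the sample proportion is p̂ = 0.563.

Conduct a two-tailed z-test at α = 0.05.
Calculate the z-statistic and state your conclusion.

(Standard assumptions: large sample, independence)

Answer: z = 1.9405, fail to reject H₀

Derivation:
H₀: p = 0.51, H₁: p ≠ 0.51
Standard error: SE = √(p₀(1-p₀)/n) = √(0.51×0.49/335) = 0.027312
z-statistic: z = (p̂ - p₀)/SE = (0.563 - 0.51)/0.027312 = 1.9405
Critical value: z_0.025 = ±1.960
p-value = 0.0523
Decision: fail to reject H₀ at α = 0.05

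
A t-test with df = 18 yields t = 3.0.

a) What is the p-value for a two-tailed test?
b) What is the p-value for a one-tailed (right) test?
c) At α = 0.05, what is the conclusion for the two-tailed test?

Answer: a) 0.0077, b) 0.0038, c) reject H₀

Derivation:
Using t-distribution with df = 18:
a) Two-tailed: p = 2×P(T > 3.0) = 0.0077
b) One-tailed: p = P(T > 3.0) = 0.0038
c) 0.0077 < 0.05, reject H₀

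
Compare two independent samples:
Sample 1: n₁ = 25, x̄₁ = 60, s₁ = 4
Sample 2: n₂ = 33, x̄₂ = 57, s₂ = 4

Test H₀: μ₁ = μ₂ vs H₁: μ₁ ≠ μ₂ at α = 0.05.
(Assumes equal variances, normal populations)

Pooled variance: s²_p = [24×4² + 32×4²]/(56) = 16.0000
s_p = 4.0000
SE = s_p×√(1/n₁ + 1/n₂) = 4.0000×√(1/25 + 1/33) = 1.0606
t = (x̄₁ - x̄₂)/SE = (60 - 57)/1.0606 = 2.8286
df = 56, t-critical = ±2.003
Decision: reject H₀

Answer: t = 2.8286, reject H₀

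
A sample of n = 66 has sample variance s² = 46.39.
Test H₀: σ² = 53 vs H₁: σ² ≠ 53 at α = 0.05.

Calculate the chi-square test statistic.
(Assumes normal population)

Answer: χ² = 56.8934, fail to reject H₀

Derivation:
df = n - 1 = 65
χ² = (n-1)s²/σ₀² = 65×46.39/53 = 56.8934
Critical values: χ²_{0.975,65} = 44.603, χ²_{0.025,65} = 89.177
Rejection region: χ² < 44.603 or χ² > 89.177
Decision: fail to reject H₀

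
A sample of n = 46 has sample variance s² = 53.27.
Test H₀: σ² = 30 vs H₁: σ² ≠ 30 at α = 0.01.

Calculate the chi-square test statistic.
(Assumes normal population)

Answer: χ² = 79.9050, reject H₀

Derivation:
df = n - 1 = 45
χ² = (n-1)s²/σ₀² = 45×53.27/30 = 79.9050
Critical values: χ²_{0.995,45} = 24.311, χ²_{0.005,45} = 73.166
Rejection region: χ² < 24.311 or χ² > 73.166
Decision: reject H₀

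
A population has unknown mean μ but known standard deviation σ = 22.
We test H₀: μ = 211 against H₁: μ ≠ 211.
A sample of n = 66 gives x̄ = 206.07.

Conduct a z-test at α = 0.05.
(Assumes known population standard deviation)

Answer: z = -1.8205, fail to reject H₀

Derivation:
Standard error: SE = σ/√n = 22/√66 = 2.7080
z-statistic: z = (x̄ - μ₀)/SE = (206.07 - 211)/2.7080 = -1.8205
Critical value: ±1.960
p-value = 0.0687
Decision: fail to reject H₀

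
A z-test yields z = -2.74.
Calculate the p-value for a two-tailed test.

Answer: p-value ≈ 0.0061

Derivation:
For z = -2.74:
p = 2×P(Z > |-2.74|) = 2×(1 - Φ(2.74)) = 0.0061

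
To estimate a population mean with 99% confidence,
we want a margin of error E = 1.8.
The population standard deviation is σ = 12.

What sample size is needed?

Answer: n = 295

Derivation:
z_0.005 = 2.576
n = (z×σ/E)² = (2.576×12/1.8)²
n = 294.9234
Round up: n = 295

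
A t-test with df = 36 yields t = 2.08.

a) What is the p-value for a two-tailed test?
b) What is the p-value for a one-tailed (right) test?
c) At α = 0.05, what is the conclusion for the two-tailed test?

Using t-distribution with df = 36:
a) Two-tailed: p = 2×P(T > 2.08) = 0.0447
b) One-tailed: p = P(T > 2.08) = 0.0224
c) 0.0447 < 0.05, reject H₀

Answer: a) 0.0447, b) 0.0224, c) reject H₀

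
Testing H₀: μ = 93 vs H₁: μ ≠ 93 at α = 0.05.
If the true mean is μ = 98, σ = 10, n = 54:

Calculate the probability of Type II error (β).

SE = σ/√n = 10/√54 = 1.3608
Critical values: μ₀ ± z_0.025×SE = 93 ± 1.960×1.3608
Acceptance region: (90.3328, 95.6672)
Under H₁ (μ = 98): z_high = (95.6672 - 98)/1.3608 = -1.7143, z_low = (90.3328 - 98)/1.3608 = -5.6343
β = P(not reject | H₁) = Φ(-1.7143) - Φ(-5.6343) ≈ 0.0432

Answer: β ≈ 0.0432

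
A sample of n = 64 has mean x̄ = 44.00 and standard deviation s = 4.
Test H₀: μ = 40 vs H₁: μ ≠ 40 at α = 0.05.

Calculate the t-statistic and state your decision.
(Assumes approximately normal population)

df = n - 1 = 63
SE = s/√n = 4/√64 = 0.5000
t = (x̄ - μ₀)/SE = (44.00 - 40)/0.5000 = 8.0000
Critical value: t_{0.025,63} = ±1.998
p-value < 0.0001
Decision: reject H₀

Answer: t = 8.0000, reject H₀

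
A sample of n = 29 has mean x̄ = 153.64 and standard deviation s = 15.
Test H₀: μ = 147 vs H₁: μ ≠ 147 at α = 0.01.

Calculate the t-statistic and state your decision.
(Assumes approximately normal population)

df = n - 1 = 28
SE = s/√n = 15/√29 = 2.7854
t = (x̄ - μ₀)/SE = (153.64 - 147)/2.7854 = 2.3839
Critical value: t_{0.005,28} = ±2.763
p-value ≈ 0.0241
Decision: fail to reject H₀

Answer: t = 2.3839, fail to reject H₀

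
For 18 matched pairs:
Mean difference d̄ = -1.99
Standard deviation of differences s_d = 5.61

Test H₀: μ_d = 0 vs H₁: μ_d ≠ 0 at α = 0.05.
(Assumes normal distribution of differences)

Answer: t = -1.5050, fail to reject H₀

Derivation:
df = n - 1 = 17
SE = s_d/√n = 5.61/√18 = 1.3223
t = d̄/SE = -1.99/1.3223 = -1.5050
Critical value: t_{0.025,17} = ±2.110
p-value ≈ 0.1507
Decision: fail to reject H₀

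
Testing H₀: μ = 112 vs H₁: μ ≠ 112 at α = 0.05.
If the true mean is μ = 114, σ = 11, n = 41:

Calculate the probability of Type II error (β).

Answer: β ≈ 0.7860

Derivation:
SE = σ/√n = 11/√41 = 1.7179
Critical values: μ₀ ± z_0.025×SE = 112 ± 1.960×1.7179
Acceptance region: (108.6329, 115.3671)
Under H₁ (μ = 114): z_high = (115.3671 - 114)/1.7179 = 0.7958, z_low = (108.6329 - 114)/1.7179 = -3.1242
β = P(not reject | H₁) = Φ(0.7958) - Φ(-3.1242) ≈ 0.7860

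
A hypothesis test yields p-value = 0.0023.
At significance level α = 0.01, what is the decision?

Answer: reject H₀

Derivation:
Compare p-value to α:
0.0023 < 0.01
Decision: reject H₀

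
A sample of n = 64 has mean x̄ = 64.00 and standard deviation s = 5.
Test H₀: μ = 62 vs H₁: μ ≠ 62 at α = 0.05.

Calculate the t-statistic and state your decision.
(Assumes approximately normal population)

df = n - 1 = 63
SE = s/√n = 5/√64 = 0.6250
t = (x̄ - μ₀)/SE = (64.00 - 62)/0.6250 = 3.2000
Critical value: t_{0.025,63} = ±1.998
p-value ≈ 0.0022
Decision: reject H₀

Answer: t = 3.2000, reject H₀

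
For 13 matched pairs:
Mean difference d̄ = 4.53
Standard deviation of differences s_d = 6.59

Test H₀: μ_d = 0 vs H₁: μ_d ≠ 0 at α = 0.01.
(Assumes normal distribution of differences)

df = n - 1 = 12
SE = s_d/√n = 6.59/√13 = 1.8277
t = d̄/SE = 4.53/1.8277 = 2.4785
Critical value: t_{0.005,12} = ±3.055
p-value ≈ 0.0290
Decision: fail to reject H₀

Answer: t = 2.4785, fail to reject H₀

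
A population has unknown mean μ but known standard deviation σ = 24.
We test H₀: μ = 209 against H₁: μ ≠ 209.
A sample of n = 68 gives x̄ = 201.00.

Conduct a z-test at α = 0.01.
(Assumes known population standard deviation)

Standard error: SE = σ/√n = 24/√68 = 2.9104
z-statistic: z = (x̄ - μ₀)/SE = (201.00 - 209)/2.9104 = -2.7488
Critical value: ±2.576
p-value = 0.0060
Decision: reject H₀

Answer: z = -2.7488, reject H₀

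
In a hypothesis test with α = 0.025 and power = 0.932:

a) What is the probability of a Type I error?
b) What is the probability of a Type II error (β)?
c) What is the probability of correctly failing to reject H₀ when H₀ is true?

a) Type I error probability = α = 0.025
b) Power = P(reject H₀ | H₁ true) = 1 - β = 0.932, so Type II error probability = β = 1 - Power = 0.068
c) P(fail to reject H₀ | H₀ true) = 1 - α = 0.975

Answer: a) 0.025, b) 0.068, c) 0.975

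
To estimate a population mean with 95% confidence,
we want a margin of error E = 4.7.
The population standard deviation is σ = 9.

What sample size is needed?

Answer: n = 15

Derivation:
z_0.025 = 1.960
n = (z×σ/E)² = (1.960×9/4.7)²
n = 14.0864
Round up: n = 15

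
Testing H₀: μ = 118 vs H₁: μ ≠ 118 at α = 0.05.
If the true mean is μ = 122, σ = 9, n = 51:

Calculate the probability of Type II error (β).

SE = σ/√n = 9/√51 = 1.2603
Critical values: μ₀ ± z_0.025×SE = 118 ± 1.960×1.2603
Acceptance region: (115.5298, 120.4702)
Under H₁ (μ = 122): z_high = (120.4702 - 122)/1.2603 = -1.2138, z_low = (115.5298 - 122)/1.2603 = -5.1339
β = P(not reject | H₁) = Φ(-1.2138) - Φ(-5.1339) ≈ 0.1124

Answer: β ≈ 0.1124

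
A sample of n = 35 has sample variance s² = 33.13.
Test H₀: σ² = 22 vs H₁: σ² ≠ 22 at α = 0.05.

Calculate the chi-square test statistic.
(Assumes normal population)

Answer: χ² = 51.2009, fail to reject H₀

Derivation:
df = n - 1 = 34
χ² = (n-1)s²/σ₀² = 34×33.13/22 = 51.2009
Critical values: χ²_{0.975,34} = 19.806, χ²_{0.025,34} = 51.966
Rejection region: χ² < 19.806 or χ² > 51.966
Decision: fail to reject H₀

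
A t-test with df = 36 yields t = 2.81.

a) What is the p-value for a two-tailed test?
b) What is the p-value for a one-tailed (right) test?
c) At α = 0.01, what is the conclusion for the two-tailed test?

Answer: a) 0.0080, b) 0.0040, c) reject H₀

Derivation:
Using t-distribution with df = 36:
a) Two-tailed: p = 2×P(T > 2.81) = 0.0080
b) One-tailed: p = P(T > 2.81) = 0.0040
c) 0.0080 < 0.01, reject H₀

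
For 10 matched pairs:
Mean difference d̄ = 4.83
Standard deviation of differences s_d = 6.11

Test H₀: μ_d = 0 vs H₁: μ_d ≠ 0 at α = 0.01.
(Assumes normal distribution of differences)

Answer: t = 2.4997, fail to reject H₀

Derivation:
df = n - 1 = 9
SE = s_d/√n = 6.11/√10 = 1.9322
t = d̄/SE = 4.83/1.9322 = 2.4997
Critical value: t_{0.005,9} = ±3.250
p-value ≈ 0.0339
Decision: fail to reject H₀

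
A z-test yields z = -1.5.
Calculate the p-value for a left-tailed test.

Answer: p-value ≈ 0.0668

Derivation:
For z = -1.5:
p = P(Z < -1.5) = Φ(-1.5) = 0.0668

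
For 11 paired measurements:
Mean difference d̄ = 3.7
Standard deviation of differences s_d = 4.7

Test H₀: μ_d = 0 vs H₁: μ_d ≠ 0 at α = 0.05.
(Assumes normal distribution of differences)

Answer: t = 2.6110, reject H₀

Derivation:
df = n - 1 = 10
SE = s_d/√n = 4.7/√11 = 1.4171
t = d̄/SE = 3.7/1.4171 = 2.6110
Critical value: t_{0.025,10} = ±2.228
p-value ≈ 0.0260
Decision: reject H₀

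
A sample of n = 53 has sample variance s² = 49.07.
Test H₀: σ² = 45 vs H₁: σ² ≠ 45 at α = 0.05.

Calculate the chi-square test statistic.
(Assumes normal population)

df = n - 1 = 52
χ² = (n-1)s²/σ₀² = 52×49.07/45 = 56.7031
Critical values: χ²_{0.975,52} = 33.968, χ²_{0.025,52} = 73.810
Rejection region: χ² < 33.968 or χ² > 73.810
Decision: fail to reject H₀

Answer: χ² = 56.7031, fail to reject H₀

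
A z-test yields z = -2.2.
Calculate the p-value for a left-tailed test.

For z = -2.2:
p = P(Z < -2.2) = Φ(-2.2) = 0.0139

Answer: p-value ≈ 0.0139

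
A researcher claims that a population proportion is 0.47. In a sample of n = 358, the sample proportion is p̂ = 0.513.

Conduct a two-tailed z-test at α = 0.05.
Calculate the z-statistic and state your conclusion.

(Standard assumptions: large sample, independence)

Answer: z = 1.6301, fail to reject H₀

Derivation:
H₀: p = 0.47, H₁: p ≠ 0.47
Standard error: SE = √(p₀(1-p₀)/n) = √(0.47×0.53/358) = 0.026378
z-statistic: z = (p̂ - p₀)/SE = (0.513 - 0.47)/0.026378 = 1.6301
Critical value: z_0.025 = ±1.960
p-value = 0.1031
Decision: fail to reject H₀ at α = 0.05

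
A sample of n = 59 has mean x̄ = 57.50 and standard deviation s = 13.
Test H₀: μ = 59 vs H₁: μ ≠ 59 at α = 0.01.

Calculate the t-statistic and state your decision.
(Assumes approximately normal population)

df = n - 1 = 58
SE = s/√n = 13/√59 = 1.6925
t = (x̄ - μ₀)/SE = (57.50 - 59)/1.6925 = -0.8863
Critical value: t_{0.005,58} = ±2.663
p-value ≈ 0.3791
Decision: fail to reject H₀

Answer: t = -0.8863, fail to reject H₀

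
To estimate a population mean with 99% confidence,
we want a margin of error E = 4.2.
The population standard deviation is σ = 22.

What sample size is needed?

Answer: n = 183

Derivation:
z_0.005 = 2.576
n = (z×σ/E)² = (2.576×22/4.2)²
n = 182.0700
Round up: n = 183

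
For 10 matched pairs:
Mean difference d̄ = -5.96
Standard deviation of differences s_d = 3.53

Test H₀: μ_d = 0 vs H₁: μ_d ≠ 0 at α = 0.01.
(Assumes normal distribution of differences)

Answer: t = -5.3391, reject H₀

Derivation:
df = n - 1 = 9
SE = s_d/√n = 3.53/√10 = 1.1163
t = d̄/SE = -5.96/1.1163 = -5.3391
Critical value: t_{0.005,9} = ±3.250
p-value ≈ 0.0005
Decision: reject H₀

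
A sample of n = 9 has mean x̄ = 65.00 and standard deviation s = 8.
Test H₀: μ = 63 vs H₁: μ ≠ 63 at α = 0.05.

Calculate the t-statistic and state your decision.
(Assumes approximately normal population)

Answer: t = 0.7500, fail to reject H₀

Derivation:
df = n - 1 = 8
SE = s/√n = 8/√9 = 2.6667
t = (x̄ - μ₀)/SE = (65.00 - 63)/2.6667 = 0.7500
Critical value: t_{0.025,8} = ±2.306
p-value ≈ 0.4747
Decision: fail to reject H₀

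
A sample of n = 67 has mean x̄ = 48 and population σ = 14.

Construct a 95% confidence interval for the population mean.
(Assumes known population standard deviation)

Answer: (44.6476, 51.3524)

Derivation:
Confidence level: 95%, α = 0.05
z_0.025 = 1.960
SE = σ/√n = 14/√67 = 1.7104
Margin of error = 1.960 × 1.7104 = 3.3524
CI: x̄ ± margin = 48 ± 3.3524
CI: (44.6476, 51.3524)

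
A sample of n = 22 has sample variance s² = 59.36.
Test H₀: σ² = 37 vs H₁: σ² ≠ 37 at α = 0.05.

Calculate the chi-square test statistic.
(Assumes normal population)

df = n - 1 = 21
χ² = (n-1)s²/σ₀² = 21×59.36/37 = 33.6908
Critical values: χ²_{0.975,21} = 10.283, χ²_{0.025,21} = 35.479
Rejection region: χ² < 10.283 or χ² > 35.479
Decision: fail to reject H₀

Answer: χ² = 33.6908, fail to reject H₀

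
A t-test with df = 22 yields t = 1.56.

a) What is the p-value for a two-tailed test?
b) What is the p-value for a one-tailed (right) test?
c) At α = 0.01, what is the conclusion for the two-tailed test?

Answer: a) 0.1330, b) 0.0665, c) fail to reject H₀

Derivation:
Using t-distribution with df = 22:
a) Two-tailed: p = 2×P(T > 1.56) = 0.1330
b) One-tailed: p = P(T > 1.56) = 0.0665
c) 0.1330 ≥ 0.01, fail to reject H₀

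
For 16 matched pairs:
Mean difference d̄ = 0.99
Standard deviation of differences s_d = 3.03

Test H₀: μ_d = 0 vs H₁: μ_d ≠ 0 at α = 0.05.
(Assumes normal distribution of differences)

Answer: t = 1.3069, fail to reject H₀

Derivation:
df = n - 1 = 15
SE = s_d/√n = 3.03/√16 = 0.7575
t = d̄/SE = 0.99/0.7575 = 1.3069
Critical value: t_{0.025,15} = ±2.131
p-value ≈ 0.2109
Decision: fail to reject H₀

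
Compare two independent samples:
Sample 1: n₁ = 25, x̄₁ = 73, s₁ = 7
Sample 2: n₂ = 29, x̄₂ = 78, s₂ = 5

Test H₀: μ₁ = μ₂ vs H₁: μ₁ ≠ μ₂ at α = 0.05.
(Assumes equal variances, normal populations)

Pooled variance: s²_p = [24×7² + 28×5²]/(52) = 36.0769
s_p = 6.0064
SE = s_p×√(1/n₁ + 1/n₂) = 6.0064×√(1/25 + 1/29) = 1.6392
t = (x̄₁ - x̄₂)/SE = (73 - 78)/1.6392 = -3.0503
df = 52, t-critical = ±2.007
Decision: reject H₀

Answer: t = -3.0503, reject H₀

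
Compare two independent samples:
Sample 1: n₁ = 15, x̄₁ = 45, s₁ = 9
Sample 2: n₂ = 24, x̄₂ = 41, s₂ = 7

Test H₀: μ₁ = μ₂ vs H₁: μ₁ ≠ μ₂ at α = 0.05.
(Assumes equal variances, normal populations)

Answer: t = 1.5546, fail to reject H₀

Derivation:
Pooled variance: s²_p = [14×9² + 23×7²]/(37) = 61.1081
s_p = 7.8172
SE = s_p×√(1/n₁ + 1/n₂) = 7.8172×√(1/15 + 1/24) = 2.5730
t = (x̄₁ - x̄₂)/SE = (45 - 41)/2.5730 = 1.5546
df = 37, t-critical = ±2.026
Decision: fail to reject H₀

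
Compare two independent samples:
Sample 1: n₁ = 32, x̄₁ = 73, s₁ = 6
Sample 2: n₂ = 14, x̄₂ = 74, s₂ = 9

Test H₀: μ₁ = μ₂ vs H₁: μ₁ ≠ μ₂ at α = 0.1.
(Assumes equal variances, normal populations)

Answer: t = -0.4445, fail to reject H₀

Derivation:
Pooled variance: s²_p = [31×6² + 13×9²]/(44) = 49.2955
s_p = 7.0211
SE = s_p×√(1/n₁ + 1/n₂) = 7.0211×√(1/32 + 1/14) = 2.2498
t = (x̄₁ - x̄₂)/SE = (73 - 74)/2.2498 = -0.4445
df = 44, t-critical = ±1.680
Decision: fail to reject H₀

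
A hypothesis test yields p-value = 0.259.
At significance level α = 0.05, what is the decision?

Answer: fail to reject H₀

Derivation:
Compare p-value to α:
0.259 ≥ 0.05
Decision: fail to reject H₀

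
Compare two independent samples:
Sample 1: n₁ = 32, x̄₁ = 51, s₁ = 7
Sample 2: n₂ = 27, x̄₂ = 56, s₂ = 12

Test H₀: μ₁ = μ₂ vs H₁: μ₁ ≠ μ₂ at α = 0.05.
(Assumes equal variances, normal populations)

Pooled variance: s²_p = [31×7² + 26×12²]/(57) = 92.3333
s_p = 9.6090
SE = s_p×√(1/n₁ + 1/n₂) = 9.6090×√(1/32 + 1/27) = 2.5110
t = (x̄₁ - x̄₂)/SE = (51 - 56)/2.5110 = -1.9912
df = 57, t-critical = ±2.002
Decision: fail to reject H₀

Answer: t = -1.9912, fail to reject H₀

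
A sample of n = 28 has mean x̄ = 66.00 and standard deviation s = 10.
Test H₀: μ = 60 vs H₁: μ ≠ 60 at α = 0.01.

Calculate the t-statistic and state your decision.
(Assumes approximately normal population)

Answer: t = 3.1749, reject H₀

Derivation:
df = n - 1 = 27
SE = s/√n = 10/√28 = 1.8898
t = (x̄ - μ₀)/SE = (66.00 - 60)/1.8898 = 3.1749
Critical value: t_{0.005,27} = ±2.771
p-value ≈ 0.0037
Decision: reject H₀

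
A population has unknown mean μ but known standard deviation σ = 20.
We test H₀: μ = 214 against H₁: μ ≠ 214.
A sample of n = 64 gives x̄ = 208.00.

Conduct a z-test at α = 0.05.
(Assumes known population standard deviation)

Standard error: SE = σ/√n = 20/√64 = 2.5000
z-statistic: z = (x̄ - μ₀)/SE = (208.00 - 214)/2.5000 = -2.4000
Critical value: ±1.960
p-value = 0.0164
Decision: reject H₀

Answer: z = -2.4000, reject H₀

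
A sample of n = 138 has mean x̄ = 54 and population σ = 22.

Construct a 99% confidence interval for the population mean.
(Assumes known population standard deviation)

Confidence level: 99%, α = 0.01
z_0.005 = 2.576
SE = σ/√n = 22/√138 = 1.8728
Margin of error = 2.576 × 1.8728 = 4.8243
CI: x̄ ± margin = 54 ± 4.8243
CI: (49.1757, 58.8243)

Answer: (49.1757, 58.8243)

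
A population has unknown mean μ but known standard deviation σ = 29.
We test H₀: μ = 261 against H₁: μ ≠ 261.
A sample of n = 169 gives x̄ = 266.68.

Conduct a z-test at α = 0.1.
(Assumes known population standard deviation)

Answer: z = 2.5462, reject H₀

Derivation:
Standard error: SE = σ/√n = 29/√169 = 2.2308
z-statistic: z = (x̄ - μ₀)/SE = (266.68 - 261)/2.2308 = 2.5462
Critical value: ±1.645
p-value = 0.0109
Decision: reject H₀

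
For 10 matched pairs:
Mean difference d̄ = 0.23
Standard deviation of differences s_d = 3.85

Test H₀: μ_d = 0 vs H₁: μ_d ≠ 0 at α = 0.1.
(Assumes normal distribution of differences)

df = n - 1 = 9
SE = s_d/√n = 3.85/√10 = 1.2175
t = d̄/SE = 0.23/1.2175 = 0.1889
Critical value: t_{0.05,9} = ±1.833
p-value ≈ 0.8544
Decision: fail to reject H₀

Answer: t = 0.1889, fail to reject H₀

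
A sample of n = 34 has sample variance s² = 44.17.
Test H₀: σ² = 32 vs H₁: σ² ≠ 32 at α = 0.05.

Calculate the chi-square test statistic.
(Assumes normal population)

df = n - 1 = 33
χ² = (n-1)s²/σ₀² = 33×44.17/32 = 45.5503
Critical values: χ²_{0.975,33} = 19.047, χ²_{0.025,33} = 50.725
Rejection region: χ² < 19.047 or χ² > 50.725
Decision: fail to reject H₀

Answer: χ² = 45.5503, fail to reject H₀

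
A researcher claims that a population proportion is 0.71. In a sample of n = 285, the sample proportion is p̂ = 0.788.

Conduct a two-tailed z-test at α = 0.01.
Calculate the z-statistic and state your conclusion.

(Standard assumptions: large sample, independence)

H₀: p = 0.71, H₁: p ≠ 0.71
Standard error: SE = √(p₀(1-p₀)/n) = √(0.71×0.29/285) = 0.026879
z-statistic: z = (p̂ - p₀)/SE = (0.788 - 0.71)/0.026879 = 2.9019
Critical value: z_0.005 = ±2.576
p-value = 0.0037
Decision: reject H₀ at α = 0.01

Answer: z = 2.9019, reject H₀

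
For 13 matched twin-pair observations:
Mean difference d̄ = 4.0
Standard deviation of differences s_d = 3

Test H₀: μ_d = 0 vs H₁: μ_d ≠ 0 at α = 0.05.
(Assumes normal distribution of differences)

df = n - 1 = 12
SE = s_d/√n = 3/√13 = 0.8321
t = d̄/SE = 4.0/0.8321 = 4.8071
Critical value: t_{0.025,12} = ±2.179
p-value ≈ 0.0004
Decision: reject H₀

Answer: t = 4.8071, reject H₀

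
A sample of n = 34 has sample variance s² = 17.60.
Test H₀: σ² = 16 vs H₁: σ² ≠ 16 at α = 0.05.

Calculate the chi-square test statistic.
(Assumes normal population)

Answer: χ² = 36.3000, fail to reject H₀

Derivation:
df = n - 1 = 33
χ² = (n-1)s²/σ₀² = 33×17.60/16 = 36.3000
Critical values: χ²_{0.975,33} = 19.047, χ²_{0.025,33} = 50.725
Rejection region: χ² < 19.047 or χ² > 50.725
Decision: fail to reject H₀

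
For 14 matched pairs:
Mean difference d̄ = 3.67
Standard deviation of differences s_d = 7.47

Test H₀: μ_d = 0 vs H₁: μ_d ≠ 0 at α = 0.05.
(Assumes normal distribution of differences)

df = n - 1 = 13
SE = s_d/√n = 7.47/√14 = 1.9964
t = d̄/SE = 3.67/1.9964 = 1.8383
Critical value: t_{0.025,13} = ±2.160
p-value ≈ 0.0890
Decision: fail to reject H₀

Answer: t = 1.8383, fail to reject H₀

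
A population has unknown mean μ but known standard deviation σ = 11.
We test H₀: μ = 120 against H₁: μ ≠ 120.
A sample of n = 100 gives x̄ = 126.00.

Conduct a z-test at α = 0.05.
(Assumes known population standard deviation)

Standard error: SE = σ/√n = 11/√100 = 1.1000
z-statistic: z = (x̄ - μ₀)/SE = (126.00 - 120)/1.1000 = 5.4545
Critical value: ±1.960
p-value < 0.0001
Decision: reject H₀

Answer: z = 5.4545, reject H₀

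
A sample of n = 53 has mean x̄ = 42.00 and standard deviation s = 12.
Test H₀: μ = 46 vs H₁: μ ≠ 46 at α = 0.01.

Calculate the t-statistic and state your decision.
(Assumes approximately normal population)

df = n - 1 = 52
SE = s/√n = 12/√53 = 1.6483
t = (x̄ - μ₀)/SE = (42.00 - 46)/1.6483 = -2.4267
Critical value: t_{0.005,52} = ±2.674
p-value ≈ 0.0187
Decision: fail to reject H₀

Answer: t = -2.4267, fail to reject H₀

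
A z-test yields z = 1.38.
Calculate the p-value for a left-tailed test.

Answer: p-value ≈ 0.9162

Derivation:
For z = 1.38:
p = P(Z < 1.38) = Φ(1.38) = 0.9162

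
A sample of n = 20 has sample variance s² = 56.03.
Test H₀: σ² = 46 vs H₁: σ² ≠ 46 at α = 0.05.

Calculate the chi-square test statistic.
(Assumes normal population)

df = n - 1 = 19
χ² = (n-1)s²/σ₀² = 19×56.03/46 = 23.1428
Critical values: χ²_{0.975,19} = 8.907, χ²_{0.025,19} = 32.852
Rejection region: χ² < 8.907 or χ² > 32.852
Decision: fail to reject H₀

Answer: χ² = 23.1428, fail to reject H₀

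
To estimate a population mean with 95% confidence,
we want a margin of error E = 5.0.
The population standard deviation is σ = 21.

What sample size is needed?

z_0.025 = 1.960
n = (z×σ/E)² = (1.960×21/5.0)²
n = 67.7658
Round up: n = 68

Answer: n = 68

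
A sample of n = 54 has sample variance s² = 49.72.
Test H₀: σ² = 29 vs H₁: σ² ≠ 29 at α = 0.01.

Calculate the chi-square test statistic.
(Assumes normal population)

df = n - 1 = 53
χ² = (n-1)s²/σ₀² = 53×49.72/29 = 90.8676
Critical values: χ²_{0.995,53} = 30.230, χ²_{0.005,53} = 83.253
Rejection region: χ² < 30.230 or χ² > 83.253
Decision: reject H₀

Answer: χ² = 90.8676, reject H₀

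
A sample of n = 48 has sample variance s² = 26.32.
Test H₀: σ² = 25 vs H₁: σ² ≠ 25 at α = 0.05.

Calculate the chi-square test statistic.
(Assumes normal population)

Answer: χ² = 49.4816, fail to reject H₀

Derivation:
df = n - 1 = 47
χ² = (n-1)s²/σ₀² = 47×26.32/25 = 49.4816
Critical values: χ²_{0.975,47} = 29.956, χ²_{0.025,47} = 67.821
Rejection region: χ² < 29.956 or χ² > 67.821
Decision: fail to reject H₀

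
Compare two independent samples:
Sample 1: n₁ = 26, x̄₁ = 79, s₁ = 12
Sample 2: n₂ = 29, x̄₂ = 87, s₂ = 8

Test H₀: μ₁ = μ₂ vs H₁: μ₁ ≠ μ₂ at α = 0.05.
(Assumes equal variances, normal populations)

Answer: t = -2.9366, reject H₀

Derivation:
Pooled variance: s²_p = [25×12² + 28×8²]/(53) = 101.7358
s_p = 10.0864
SE = s_p×√(1/n₁ + 1/n₂) = 10.0864×√(1/26 + 1/29) = 2.7242
t = (x̄₁ - x̄₂)/SE = (79 - 87)/2.7242 = -2.9366
df = 53, t-critical = ±2.006
Decision: reject H₀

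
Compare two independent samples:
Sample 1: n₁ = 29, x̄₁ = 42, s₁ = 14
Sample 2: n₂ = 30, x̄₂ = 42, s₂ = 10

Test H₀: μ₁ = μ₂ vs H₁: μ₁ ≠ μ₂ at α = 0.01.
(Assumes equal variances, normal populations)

Pooled variance: s²_p = [28×14² + 29×10²]/(57) = 147.1579
s_p = 12.1309
SE = s_p×√(1/n₁ + 1/n₂) = 12.1309×√(1/29 + 1/30) = 3.1591
t = (x̄₁ - x̄₂)/SE = (42 - 42)/3.1591 = 0.0000
df = 57, t-critical = ±2.665
Decision: fail to reject H₀

Answer: t = 0.0000, fail to reject H₀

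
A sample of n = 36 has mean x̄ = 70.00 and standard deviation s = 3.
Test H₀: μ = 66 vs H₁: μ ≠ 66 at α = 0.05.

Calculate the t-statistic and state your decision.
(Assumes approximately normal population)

Answer: t = 8.0000, reject H₀

Derivation:
df = n - 1 = 35
SE = s/√n = 3/√36 = 0.5000
t = (x̄ - μ₀)/SE = (70.00 - 66)/0.5000 = 8.0000
Critical value: t_{0.025,35} = ±2.030
p-value < 0.0001
Decision: reject H₀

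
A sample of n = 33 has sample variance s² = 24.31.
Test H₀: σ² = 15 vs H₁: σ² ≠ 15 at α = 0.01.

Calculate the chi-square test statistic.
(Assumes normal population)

Answer: χ² = 51.8613, fail to reject H₀

Derivation:
df = n - 1 = 32
χ² = (n-1)s²/σ₀² = 32×24.31/15 = 51.8613
Critical values: χ²_{0.995,32} = 15.134, χ²_{0.005,32} = 56.328
Rejection region: χ² < 15.134 or χ² > 56.328
Decision: fail to reject H₀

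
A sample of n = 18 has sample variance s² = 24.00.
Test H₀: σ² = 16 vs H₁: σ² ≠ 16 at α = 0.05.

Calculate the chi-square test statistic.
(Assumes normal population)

df = n - 1 = 17
χ² = (n-1)s²/σ₀² = 17×24.00/16 = 25.5000
Critical values: χ²_{0.975,17} = 7.564, χ²_{0.025,17} = 30.191
Rejection region: χ² < 7.564 or χ² > 30.191
Decision: fail to reject H₀

Answer: χ² = 25.5000, fail to reject H₀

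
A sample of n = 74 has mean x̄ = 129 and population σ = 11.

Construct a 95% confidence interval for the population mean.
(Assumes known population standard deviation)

Confidence level: 95%, α = 0.05
z_0.025 = 1.960
SE = σ/√n = 11/√74 = 1.2787
Margin of error = 1.960 × 1.2787 = 2.5063
CI: x̄ ± margin = 129 ± 2.5063
CI: (126.4937, 131.5063)

Answer: (126.4937, 131.5063)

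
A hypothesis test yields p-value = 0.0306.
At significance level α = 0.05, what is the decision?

Answer: reject H₀

Derivation:
Compare p-value to α:
0.0306 < 0.05
Decision: reject H₀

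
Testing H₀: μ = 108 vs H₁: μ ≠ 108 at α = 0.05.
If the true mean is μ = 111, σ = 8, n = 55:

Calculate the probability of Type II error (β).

SE = σ/√n = 8/√55 = 1.0787
Critical values: μ₀ ± z_0.025×SE = 108 ± 1.960×1.0787
Acceptance region: (105.8857, 110.1143)
Under H₁ (μ = 111): z_high = (110.1143 - 111)/1.0787 = -0.8211, z_low = (105.8857 - 111)/1.0787 = -4.7412
β = P(not reject | H₁) = Φ(-0.8211) - Φ(-4.7412) ≈ 0.2058

Answer: β ≈ 0.2058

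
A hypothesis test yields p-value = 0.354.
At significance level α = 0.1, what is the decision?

Answer: fail to reject H₀

Derivation:
Compare p-value to α:
0.354 ≥ 0.1
Decision: fail to reject H₀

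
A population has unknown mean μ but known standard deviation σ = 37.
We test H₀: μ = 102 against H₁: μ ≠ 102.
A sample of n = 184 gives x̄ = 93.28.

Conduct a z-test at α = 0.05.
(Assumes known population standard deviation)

Standard error: SE = σ/√n = 37/√184 = 2.7277
z-statistic: z = (x̄ - μ₀)/SE = (93.28 - 102)/2.7277 = -3.1968
Critical value: ±1.960
p-value = 0.0014
Decision: reject H₀

Answer: z = -3.1968, reject H₀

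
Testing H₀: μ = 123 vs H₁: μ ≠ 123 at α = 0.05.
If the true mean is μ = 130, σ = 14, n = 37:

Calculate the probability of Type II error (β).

Answer: β ≈ 0.1398

Derivation:
SE = σ/√n = 14/√37 = 2.3016
Critical values: μ₀ ± z_0.025×SE = 123 ± 1.960×2.3016
Acceptance region: (118.4889, 127.5111)
Under H₁ (μ = 130): z_high = (127.5111 - 130)/2.3016 = -1.0814, z_low = (118.4889 - 130)/2.3016 = -5.0013
β = P(not reject | H₁) = Φ(-1.0814) - Φ(-5.0013) ≈ 0.1398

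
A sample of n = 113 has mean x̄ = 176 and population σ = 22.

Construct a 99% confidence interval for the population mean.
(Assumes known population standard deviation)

Answer: (170.6687, 181.3313)

Derivation:
Confidence level: 99%, α = 0.01
z_0.005 = 2.576
SE = σ/√n = 22/√113 = 2.0696
Margin of error = 2.576 × 2.0696 = 5.3313
CI: x̄ ± margin = 176 ± 5.3313
CI: (170.6687, 181.3313)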